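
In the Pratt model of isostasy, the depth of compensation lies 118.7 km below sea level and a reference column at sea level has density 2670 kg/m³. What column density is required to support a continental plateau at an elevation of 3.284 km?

2600 kg/m³

Pratt balance: ρ_ref D = ρ (D + h).
ρ = ρ_ref D/(D + h) = 2670 × 118.7 km/(118.7 km + 3.284 km) = 2600 kg/m³.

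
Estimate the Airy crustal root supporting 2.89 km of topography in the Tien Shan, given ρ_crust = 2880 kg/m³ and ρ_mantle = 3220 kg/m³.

Isostatic balance requires: the weight of the topography is balanced by the buoyancy of the root, ρ_c h = (ρ_m − ρ_c) r.
r = h · ρ_c / (ρ_m − ρ_c) = 2.89 km × 2880 / (3220 − 2880) = 24.5 km.

24.5 km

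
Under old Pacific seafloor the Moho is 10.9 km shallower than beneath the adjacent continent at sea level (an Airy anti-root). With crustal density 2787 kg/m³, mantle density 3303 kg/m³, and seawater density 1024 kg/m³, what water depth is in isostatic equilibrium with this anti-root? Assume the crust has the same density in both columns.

Replacing a thickness d of crust by seawater at the top must be balanced by replacing crust with mantle at the base: d (ρ_c − ρ_w) = a (ρ_m − ρ_c).
d = a (ρ_m − ρ_c)/(ρ_c − ρ_w) = 10.9 km × 516/1763 = 3.19 km.

3.19 km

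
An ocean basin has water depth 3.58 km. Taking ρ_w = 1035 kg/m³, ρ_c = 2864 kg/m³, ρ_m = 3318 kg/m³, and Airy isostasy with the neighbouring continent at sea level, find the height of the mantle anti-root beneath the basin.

14.4 km

In Airy isostatic equilibrium: replacing crust with seawater at the top is compensated by replacing crust with mantle at the base: d (ρ_c − ρ_w) = a (ρ_m − ρ_c).
a = d (ρ_c − ρ_w)/(ρ_m − ρ_c) = 3.58 km × 1829/454 = 14.4 km.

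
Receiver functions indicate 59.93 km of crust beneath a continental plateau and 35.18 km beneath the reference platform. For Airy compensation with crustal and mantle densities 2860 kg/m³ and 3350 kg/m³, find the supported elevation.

Excess crust Δ = 59.93 km − 35.18 km = 24.75 km, split between elevation h and root r with h + r = Δ.
Airy balance ρ_c h = (ρ_m − ρ_c) r gives r = h ρ_c/(ρ_m − ρ_c), so h (1 + ρ_c/(ρ_m − ρ_c)) = Δ, i.e. h = Δ (ρ_m − ρ_c)/ρ_m.
h = 24.75 km × 490/3350 = 3.62 km.

3.62 km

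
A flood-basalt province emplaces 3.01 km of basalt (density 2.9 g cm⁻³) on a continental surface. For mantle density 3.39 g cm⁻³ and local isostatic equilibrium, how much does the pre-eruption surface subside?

Subaerial loading: s = t ρ_load / ρ_m.
s = 3.01 km × 2.9/3.39 = 2.57 km.

2.57 km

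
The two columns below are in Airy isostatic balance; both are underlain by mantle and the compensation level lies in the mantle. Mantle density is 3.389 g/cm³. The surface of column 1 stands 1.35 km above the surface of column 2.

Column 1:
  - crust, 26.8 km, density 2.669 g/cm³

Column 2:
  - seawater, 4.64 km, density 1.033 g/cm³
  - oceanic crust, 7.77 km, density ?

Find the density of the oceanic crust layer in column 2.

Take the compensation level at the base of the deeper column (depth z_c below the surface of column 1) and equate Σ ρ_i t_i down to z_c; mantle fills any gap and the z_c terms cancel.
Column 1: 26.8×2.669 + (z_c − 26.8)×3.389
Column 2: 1.35×0 + 4.64×1.033 + 7.77×ρ + (z_c − 1.35 − 12.41)×3.389
The z_c×3.389 term appears on both sides and cancels. Collect the known terms of each column as K = Σ(ρt)_known − 3.389 × (depth of known layers): K_1 = 71.5292 − 3.389×26.8 = −19.296; K_2 = 4.79312 − 3.389×(1.35 + 12.41) = −41.83952.
Balance: K_1 = K_2 + 7.77×ρ, so ρ = (K_1 − K_2)/7.77 = 22.5435/7.77 = 2.9 g/cm³.

2.9 g/cm³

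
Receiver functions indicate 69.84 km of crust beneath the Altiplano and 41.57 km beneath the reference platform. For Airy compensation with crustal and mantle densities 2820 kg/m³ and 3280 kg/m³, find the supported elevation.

Excess crust Δ = 69.84 km − 41.57 km = 28.27 km, split between elevation h and root r with h + r = Δ.
Airy balance ρ_c h = (ρ_m − ρ_c) r gives r = h ρ_c/(ρ_m − ρ_c), so h (1 + ρ_c/(ρ_m − ρ_c)) = Δ, i.e. h = Δ (ρ_m − ρ_c)/ρ_m.
h = 28.27 km × 460/3280 = 3.96 km.

3.96 km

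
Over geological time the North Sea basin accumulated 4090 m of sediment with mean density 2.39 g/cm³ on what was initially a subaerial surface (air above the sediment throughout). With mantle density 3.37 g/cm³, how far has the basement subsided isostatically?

Subaerial load: s = t ρ_sed / ρ_m = 4090 m × 2.39/3.37 = 2900 m.

2900 m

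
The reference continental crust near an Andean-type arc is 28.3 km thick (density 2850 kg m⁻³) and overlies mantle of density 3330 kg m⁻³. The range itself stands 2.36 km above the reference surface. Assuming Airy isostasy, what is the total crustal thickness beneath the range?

44.7 km

Root depth r = h ρ_c / (ρ_m − ρ_c) = 2.36 km × 2850 / 480 = 14.01 km.
Total thickness = T + h + r = 28.3 km + 2.36 km + 14.01 km = 44.7 km.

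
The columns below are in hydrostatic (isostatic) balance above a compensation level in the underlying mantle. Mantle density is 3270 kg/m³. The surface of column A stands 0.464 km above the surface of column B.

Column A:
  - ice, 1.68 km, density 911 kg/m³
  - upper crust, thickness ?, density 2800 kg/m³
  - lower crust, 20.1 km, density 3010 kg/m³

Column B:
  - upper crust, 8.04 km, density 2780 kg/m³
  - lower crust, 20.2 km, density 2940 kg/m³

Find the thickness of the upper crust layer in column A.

Take the compensation level at the base of the deeper column (depth z_c below the surface of column A) and equate Σ ρ_i t_i down to z_c; mantle fills any gap and the z_c terms cancel.
Column A: 1.68×911 + x×2800 + 20.1×3010 + (z_c − 21.78 − x)×3270
Column B: 0.464×0 + 8.04×2780 + 20.2×2940 + (z_c − 0.464 − 28.24)×3270
The z_c×3270 term appears on both sides and cancels. Collect the known terms of each column as K = Σ(ρt)_known − 3270 × (depth of known layers): K_A = 62031.48 − 3270×21.78 = −9189.12; K_B = 81739.2 − 3270×(0.464 + 28.24) = −12122.88.
Balance: K_A − x×(3270 − 2800) = K_B, so x = (K_A − K_B)/(3270 − 2800) = 2933.76/470 = 6.24 km.

6.24 km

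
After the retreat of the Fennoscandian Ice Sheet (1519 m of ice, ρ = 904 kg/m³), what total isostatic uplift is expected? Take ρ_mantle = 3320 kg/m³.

414 m

Removing the load lets mantle flow back in; uplift u satisfies ρ_ice t = ρ_m u.
u = t ρ_ice/ρ_m = 1519 m × 904/3320 = 414 m.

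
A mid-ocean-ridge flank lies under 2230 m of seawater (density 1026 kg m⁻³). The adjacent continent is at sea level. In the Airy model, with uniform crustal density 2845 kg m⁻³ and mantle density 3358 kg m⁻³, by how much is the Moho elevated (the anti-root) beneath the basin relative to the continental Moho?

7910 m

Balancing pressure at the compensation depth: replacing crust with seawater at the top is compensated by replacing crust with mantle at the base: d (ρ_c − ρ_w) = a (ρ_m − ρ_c).
a = d (ρ_c − ρ_w)/(ρ_m − ρ_c) = 2230 m × 1819/513 = 7910 m.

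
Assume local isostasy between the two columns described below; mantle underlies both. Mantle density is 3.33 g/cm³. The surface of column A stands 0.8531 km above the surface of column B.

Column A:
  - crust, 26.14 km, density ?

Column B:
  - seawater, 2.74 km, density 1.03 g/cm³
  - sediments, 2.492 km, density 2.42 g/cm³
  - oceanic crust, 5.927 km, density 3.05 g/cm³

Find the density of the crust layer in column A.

Take the compensation level at the base of the deeper column (depth z_c below the surface of column A) and equate Σ ρ_i t_i down to z_c; mantle fills any gap and the z_c terms cancel.
Column A: 26.14×ρ + (z_c − 26.14)×3.33
Column B: 0.8531×0 + 2.74×1.03 + 2.492×2.42 + 5.927×3.05 + (z_c − 0.8531 − 11.159)×3.33
The z_c×3.33 term appears on both sides and cancels. Collect the known terms of each column as K = Σ(ρt)_known − 3.33 × (depth of known layers): K_A = 0 − 3.33×26.14 = −87.0462; K_B = 26.93019 − 3.33×(0.8531 + 11.159) = −13.070103.
Balance: K_A + 26.14×ρ = K_B, so ρ = (K_B − K_A)/26.14 = 73.9761/26.14 = 2.83 g/cm³.

2.83 g/cm³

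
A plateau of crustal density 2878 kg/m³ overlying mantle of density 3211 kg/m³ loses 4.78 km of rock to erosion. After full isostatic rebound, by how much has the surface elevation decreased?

0.496 km

Rebound u = e ρ_c/ρ_m = 4.78 km × 2878/3211 = 4.284 km.
Net surface drop = e − u = 4.78 km − 4.284 km = e (ρ_m − ρ_c)/ρ_m = 0.496 km.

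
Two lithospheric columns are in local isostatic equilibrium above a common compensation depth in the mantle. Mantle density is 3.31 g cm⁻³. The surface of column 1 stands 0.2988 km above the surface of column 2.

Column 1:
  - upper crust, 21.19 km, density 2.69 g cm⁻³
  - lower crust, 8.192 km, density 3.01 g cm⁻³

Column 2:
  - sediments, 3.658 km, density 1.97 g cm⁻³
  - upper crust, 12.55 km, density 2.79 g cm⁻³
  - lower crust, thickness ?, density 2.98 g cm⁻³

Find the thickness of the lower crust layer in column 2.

9.63 km

Take the compensation level at the base of the deeper column (depth z_c below the surface of column 1) and equate Σ ρ_i t_i down to z_c; mantle fills any gap and the z_c terms cancel.
Column 1: 21.19×2.69 + 8.192×3.01 + (z_c − 29.382)×3.31
Column 2: 0.2988×0 + 3.658×1.97 + 12.55×2.79 + x×2.98 + (z_c − 0.2988 − 16.208 − x)×3.31
The z_c×3.31 term appears on both sides and cancels. Collect the known terms of each column as K = Σ(ρt)_known − 3.31 × (depth of known layers): K_1 = 81.65902 − 3.31×29.382 = −15.5954; K_2 = 42.22076 − 3.31×(0.2988 + 16.208) = −12.416748.
Balance: K_1 = K_2 − x×(3.31 − 2.98), so x = (K_2 − K_1)/(3.31 − 2.98) = 3.17865/0.33 = 9.63 km.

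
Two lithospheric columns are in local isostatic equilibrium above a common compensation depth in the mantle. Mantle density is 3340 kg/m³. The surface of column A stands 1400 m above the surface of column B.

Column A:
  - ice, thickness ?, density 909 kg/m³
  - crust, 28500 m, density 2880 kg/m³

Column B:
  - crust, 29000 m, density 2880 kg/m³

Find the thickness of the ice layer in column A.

Take the compensation level at the base of the deeper column (depth z_c below the surface of column A) and equate Σ ρ_i t_i down to z_c; mantle fills any gap and the z_c terms cancel.
Column A: x×909 + 28500×2880 + (z_c − 28500 − x)×3340
Column B: 1400×0 + 29000×2880 + (z_c − 1400 − 29000)×3340
The z_c×3340 term appears on both sides and cancels. Collect the known terms of each column as K = Σ(ρt)_known − 3340 × (depth of known layers): K_A = 82080000 − 3340×28500 = −13110000; K_B = 83520000 − 3340×(1400 + 29000) = −18016000.
Balance: K_A − x×(3340 − 909) = K_B, so x = (K_A − K_B)/(3340 − 909) = 4906000/2431 = 2020 m.

2020 m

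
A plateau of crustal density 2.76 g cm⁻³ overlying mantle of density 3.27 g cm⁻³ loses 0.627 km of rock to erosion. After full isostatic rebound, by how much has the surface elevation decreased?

Rebound u = e ρ_c/ρ_m = 0.627 km × 2.76/3.27 = 0.5292 km.
Net surface drop = e − u = 0.627 km − 0.5292 km = e (ρ_m − ρ_c)/ρ_m = 0.0978 km.

0.0978 km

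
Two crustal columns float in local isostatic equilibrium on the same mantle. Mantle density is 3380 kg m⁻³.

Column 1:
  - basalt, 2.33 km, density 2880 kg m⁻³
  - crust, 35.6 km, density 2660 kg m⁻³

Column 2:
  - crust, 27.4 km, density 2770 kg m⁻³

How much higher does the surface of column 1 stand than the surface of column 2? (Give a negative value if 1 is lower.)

For any compensation level in the mantle, the mantle terms cancel and isostasy reduces to e = (Σt_1 − Σt_2) − (Σ(ρt)_1 − Σ(ρt)_2) / ρ_m.
Σt_1 = 37.93 km; Σt_2 = 27.4 km; Σ(ρt)_1 = 101406.4; Σ(ρt)_2 = 75898 (in km·kg m⁻³).
e = (37.93 − 27.4) − (101406.4 − 75898) / 3380 = 2.98 km.

2.98 km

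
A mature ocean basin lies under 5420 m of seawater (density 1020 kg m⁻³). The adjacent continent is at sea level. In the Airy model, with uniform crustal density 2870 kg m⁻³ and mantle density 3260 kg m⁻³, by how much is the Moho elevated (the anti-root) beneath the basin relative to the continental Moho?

Equating mass per unit area of the two columns: replacing crust with seawater at the top is compensated by replacing crust with mantle at the base: d (ρ_c − ρ_w) = a (ρ_m − ρ_c).
a = d (ρ_c − ρ_w)/(ρ_m − ρ_c) = 5420 m × 1850/390 = 25700 m.

25700 m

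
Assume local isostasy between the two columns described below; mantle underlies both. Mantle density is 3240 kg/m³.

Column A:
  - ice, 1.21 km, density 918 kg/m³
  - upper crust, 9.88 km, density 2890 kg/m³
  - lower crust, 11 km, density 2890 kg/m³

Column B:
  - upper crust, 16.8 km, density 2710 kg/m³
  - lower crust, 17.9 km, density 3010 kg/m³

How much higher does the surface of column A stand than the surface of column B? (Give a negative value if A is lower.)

For any compensation level in the mantle, the mantle terms cancel and isostasy reduces to e = (Σt_A − Σt_B) − (Σ(ρt)_A − Σ(ρt)_B) / ρ_m.
Σt_A = 22.09 km; Σt_B = 34.7 km; Σ(ρt)_A = 61453.98; Σ(ρt)_B = 99407 (in km·kg/m³).
e = (22.09 − 34.7) − (61453.98 − 99407) / 3240 = −0.896 km.

−0.896 km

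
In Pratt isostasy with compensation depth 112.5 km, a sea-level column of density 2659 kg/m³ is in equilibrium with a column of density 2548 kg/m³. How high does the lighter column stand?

ρ_ref D = ρ (D + h) → h = D (ρ_ref − ρ)/ρ.
h = 112.5 km × (2659 − 2548)/2548 = 4.9 km.

4.9 km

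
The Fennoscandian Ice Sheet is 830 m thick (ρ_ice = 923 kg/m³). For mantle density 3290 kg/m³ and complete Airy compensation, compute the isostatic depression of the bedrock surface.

233 m

In Airy isostatic equilibrium: the ice load ρ_ice t is balanced by mantle displaced below, ρ_m s.
s = t ρ_ice / ρ_m = 830 m × 923/3290 = 233 m.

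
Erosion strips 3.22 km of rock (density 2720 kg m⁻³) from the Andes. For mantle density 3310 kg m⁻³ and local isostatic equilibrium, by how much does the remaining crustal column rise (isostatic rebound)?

2.65 km

Unloading: uplift u = e ρ_c/ρ_m = 3.22 km × 2720/3310 = 2.65 km.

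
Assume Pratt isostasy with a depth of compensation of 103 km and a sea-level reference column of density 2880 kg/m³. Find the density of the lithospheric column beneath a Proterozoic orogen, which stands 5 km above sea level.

2750 kg/m³

Pratt balance: ρ_ref D = ρ (D + h).
ρ = ρ_ref D/(D + h) = 2880 × 103 km/(103 km + 5 km) = 2750 kg/m³.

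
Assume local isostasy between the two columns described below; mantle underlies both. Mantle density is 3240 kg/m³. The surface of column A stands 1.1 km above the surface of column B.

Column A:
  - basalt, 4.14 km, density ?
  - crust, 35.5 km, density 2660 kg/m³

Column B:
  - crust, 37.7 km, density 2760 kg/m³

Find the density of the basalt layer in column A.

2980 kg/m³

Take the compensation level at the base of the deeper column (depth z_c below the surface of column A) and equate Σ ρ_i t_i down to z_c; mantle fills any gap and the z_c terms cancel.
Column A: 4.14×ρ + 35.5×2660 + (z_c − 39.64)×3240
Column B: 1.1×0 + 37.7×2760 + (z_c − 1.1 − 37.7)×3240
The z_c×3240 term appears on both sides and cancels. Collect the known terms of each column as K = Σ(ρt)_known − 3240 × (depth of known layers): K_A = 94430 − 3240×39.64 = −34003.6; K_B = 104052 − 3240×(1.1 + 37.7) = −21660.
Balance: K_A + 4.14×ρ = K_B, so ρ = (K_B − K_A)/4.14 = 12343.6/4.14 = 2980 kg/m³.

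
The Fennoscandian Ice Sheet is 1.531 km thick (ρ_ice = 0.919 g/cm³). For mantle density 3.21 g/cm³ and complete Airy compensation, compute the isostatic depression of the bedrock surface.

0.438 km

Balancing pressure at the compensation depth: the ice load ρ_ice t is balanced by mantle displaced below, ρ_m s.
s = t ρ_ice / ρ_m = 1.531 km × 0.919/3.21 = 0.438 km.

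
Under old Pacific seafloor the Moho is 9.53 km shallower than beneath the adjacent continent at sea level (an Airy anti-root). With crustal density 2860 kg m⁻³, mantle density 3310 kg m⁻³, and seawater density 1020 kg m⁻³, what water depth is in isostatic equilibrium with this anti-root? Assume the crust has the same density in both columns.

2.33 km

Replacing a thickness d of crust by seawater at the top must be balanced by replacing crust with mantle at the base: d (ρ_c − ρ_w) = a (ρ_m − ρ_c).
d = a (ρ_m − ρ_c)/(ρ_c − ρ_w) = 9.53 km × 450/1840 = 2.33 km.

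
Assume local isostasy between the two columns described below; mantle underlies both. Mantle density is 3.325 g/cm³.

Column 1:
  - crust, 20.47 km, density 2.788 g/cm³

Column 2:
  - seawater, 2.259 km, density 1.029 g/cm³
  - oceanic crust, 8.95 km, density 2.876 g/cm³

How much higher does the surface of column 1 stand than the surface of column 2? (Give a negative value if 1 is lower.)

For any compensation level in the mantle, the mantle terms cancel and isostasy reduces to e = (Σt_1 − Σt_2) − (Σ(ρt)_1 − Σ(ρt)_2) / ρ_m.
Σt_1 = 20.47 km; Σt_2 = 11.209 km; Σ(ρt)_1 = 57.07036; Σ(ρt)_2 = 28.064711 (in km·g/cm³).
e = (20.47 − 11.209) − (57.07036 − 28.064711) / 3.325 = 0.537 km.

0.537 km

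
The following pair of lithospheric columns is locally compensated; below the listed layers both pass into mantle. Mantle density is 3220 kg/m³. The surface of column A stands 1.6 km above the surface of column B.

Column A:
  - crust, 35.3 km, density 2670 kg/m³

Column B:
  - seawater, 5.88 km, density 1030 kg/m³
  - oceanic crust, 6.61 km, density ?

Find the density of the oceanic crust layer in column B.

Take the compensation level at the base of the deeper column (depth z_c below the surface of column A) and equate Σ ρ_i t_i down to z_c; mantle fills any gap and the z_c terms cancel.
Column A: 35.3×2670 + (z_c − 35.3)×3220
Column B: 1.6×0 + 5.88×1030 + 6.61×ρ + (z_c − 1.6 − 12.49)×3220
The z_c×3220 term appears on both sides and cancels. Collect the known terms of each column as K = Σ(ρt)_known − 3220 × (depth of known layers): K_A = 94251 − 3220×35.3 = −19415; K_B = 6056.4 − 3220×(1.6 + 12.49) = −39313.4.
Balance: K_A = K_B + 6.61×ρ, so ρ = (K_A − K_B)/6.61 = 19898.4/6.61 = 3010 kg/m³.

3010 kg/m³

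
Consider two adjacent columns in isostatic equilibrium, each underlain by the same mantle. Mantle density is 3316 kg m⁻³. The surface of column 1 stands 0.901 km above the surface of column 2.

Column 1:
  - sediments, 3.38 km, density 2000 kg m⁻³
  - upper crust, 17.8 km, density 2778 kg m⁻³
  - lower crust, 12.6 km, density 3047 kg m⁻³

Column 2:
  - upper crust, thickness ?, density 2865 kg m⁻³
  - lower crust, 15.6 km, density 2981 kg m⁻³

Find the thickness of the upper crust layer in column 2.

20.4 km

Take the compensation level at the base of the deeper column (depth z_c below the surface of column 1) and equate Σ ρ_i t_i down to z_c; mantle fills any gap and the z_c terms cancel.
Column 1: 3.38×2000 + 17.8×2778 + 12.6×3047 + (z_c − 33.78)×3316
Column 2: 0.901×0 + x×2865 + 15.6×2981 + (z_c − 0.901 − 15.6 − x)×3316
The z_c×3316 term appears on both sides and cancels. Collect the known terms of each column as K = Σ(ρt)_known − 3316 × (depth of known layers): K_1 = 94600.6 − 3316×33.78 = −17413.88; K_2 = 46503.6 − 3316×(0.901 + 15.6) = −8213.716.
Balance: K_1 = K_2 − x×(3316 − 2865), so x = (K_2 − K_1)/(3316 − 2865) = 9200.16/451 = 20.4 km.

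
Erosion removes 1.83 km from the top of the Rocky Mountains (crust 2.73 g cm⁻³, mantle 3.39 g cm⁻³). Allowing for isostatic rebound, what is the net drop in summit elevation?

Rebound u = e ρ_c/ρ_m = 1.83 km × 2.73/3.39 = 1.474 km.
Net surface drop = e − u = 1.83 km − 1.474 km = e (ρ_m − ρ_c)/ρ_m = 0.356 km.

0.356 km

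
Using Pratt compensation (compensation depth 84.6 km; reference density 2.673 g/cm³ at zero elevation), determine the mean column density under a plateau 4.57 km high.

2.54 g/cm³

Pratt balance: ρ_ref D = ρ (D + h).
ρ = ρ_ref D/(D + h) = 2.673 × 84.6 km/(84.6 km + 4.57 km) = 2.54 g/cm³.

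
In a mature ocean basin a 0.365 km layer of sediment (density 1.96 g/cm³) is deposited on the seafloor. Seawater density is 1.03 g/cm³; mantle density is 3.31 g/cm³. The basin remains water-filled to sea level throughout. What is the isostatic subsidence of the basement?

0.149 km

Submarine loading: the sediment displaces seawater, and the subsidence is in turn flooded, so s (ρ_m − ρ_w) = t (ρ_sed − ρ_w).
s = 0.365 km × (1.96 − 1.03) / (3.31 − 1.03) = 0.149 km.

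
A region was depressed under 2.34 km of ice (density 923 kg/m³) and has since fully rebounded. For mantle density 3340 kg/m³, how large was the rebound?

Removing the load lets mantle flow back in; uplift u satisfies ρ_ice t = ρ_m u.
u = t ρ_ice/ρ_m = 2.34 km × 923/3340 = 0.647 km.

0.647 km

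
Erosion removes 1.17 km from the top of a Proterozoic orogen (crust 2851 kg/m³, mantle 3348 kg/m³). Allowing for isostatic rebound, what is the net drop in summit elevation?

0.174 km

Rebound u = e ρ_c/ρ_m = 1.17 km × 2851/3348 = 0.9963 km.
Net surface drop = e − u = 1.17 km − 0.9963 km = e (ρ_m − ρ_c)/ρ_m = 0.174 km.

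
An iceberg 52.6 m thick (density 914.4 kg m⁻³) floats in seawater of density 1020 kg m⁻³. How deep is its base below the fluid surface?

47.2 m

Draft d = t ρ_obj/ρ_fluid = 52.6 m × 914.4/1020 = 47.2 m.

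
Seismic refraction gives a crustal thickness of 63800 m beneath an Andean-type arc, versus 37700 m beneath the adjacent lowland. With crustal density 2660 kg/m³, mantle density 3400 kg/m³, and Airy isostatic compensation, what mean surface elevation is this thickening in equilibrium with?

Excess crust Δ = 63800 m − 37700 m = 26100 m, split between elevation h and root r with h + r = Δ.
Airy balance ρ_c h = (ρ_m − ρ_c) r gives r = h ρ_c/(ρ_m − ρ_c), so h (1 + ρ_c/(ρ_m − ρ_c)) = Δ, i.e. h = Δ (ρ_m − ρ_c)/ρ_m.
h = 26100 m × 740/3400 = 5680 m.

5680 m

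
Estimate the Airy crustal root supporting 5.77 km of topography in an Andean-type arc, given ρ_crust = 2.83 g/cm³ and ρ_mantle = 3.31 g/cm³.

34 km

For local isostatic compensation: the weight of the topography is balanced by the buoyancy of the root, ρ_c h = (ρ_m − ρ_c) r.
r = h · ρ_c / (ρ_m − ρ_c) = 5.77 km × 2.83 / (3.31 − 2.83) = 34 km.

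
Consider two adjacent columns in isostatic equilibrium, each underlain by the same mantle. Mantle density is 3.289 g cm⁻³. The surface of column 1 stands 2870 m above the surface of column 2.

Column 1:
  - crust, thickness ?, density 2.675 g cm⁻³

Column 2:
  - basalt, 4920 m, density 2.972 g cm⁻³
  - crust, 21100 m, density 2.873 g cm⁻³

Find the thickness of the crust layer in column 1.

Take the compensation level at the base of the deeper column (depth z_c below the surface of column 1) and equate Σ ρ_i t_i down to z_c; mantle fills any gap and the z_c terms cancel.
Column 1: x×2.675 + (z_c − 0 − x)×3.289
Column 2: 2870×0 + 4920×2.972 + 21100×2.873 + (z_c − 2870 − 26020)×3.289
The z_c×3.289 term appears on both sides and cancels. Collect the known terms of each column as K = Σ(ρt)_known − 3.289 × (depth of known layers): K_1 = 0 − 3.289×0 = 0; K_2 = 75242.54 − 3.289×(2870 + 26020) = −19776.67.
Balance: K_1 − x×(3.289 − 2.675) = K_2, so x = (K_1 − K_2)/(3.289 − 2.675) = 19776.7/0.614 = 32200 m.

32200 m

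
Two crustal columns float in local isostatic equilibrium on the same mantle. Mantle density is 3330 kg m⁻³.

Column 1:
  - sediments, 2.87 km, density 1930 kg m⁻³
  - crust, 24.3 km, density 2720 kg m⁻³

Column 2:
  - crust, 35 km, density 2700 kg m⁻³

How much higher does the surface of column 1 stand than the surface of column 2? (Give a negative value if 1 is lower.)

−0.964 km

For any compensation level in the mantle, the mantle terms cancel and isostasy reduces to e = (Σt_1 − Σt_2) − (Σ(ρt)_1 − Σ(ρt)_2) / ρ_m.
Σt_1 = 27.17 km; Σt_2 = 35 km; Σ(ρt)_1 = 71635.1; Σ(ρt)_2 = 94500 (in km·kg m⁻³).
e = (27.17 − 35) − (71635.1 − 94500) / 3330 = −0.964 km.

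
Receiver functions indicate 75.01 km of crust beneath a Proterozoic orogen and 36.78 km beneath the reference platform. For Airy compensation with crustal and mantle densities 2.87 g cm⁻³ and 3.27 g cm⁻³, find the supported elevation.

Excess crust Δ = 75.01 km − 36.78 km = 38.23 km, split between elevation h and root r with h + r = Δ.
Airy balance ρ_c h = (ρ_m − ρ_c) r gives r = h ρ_c/(ρ_m − ρ_c), so h (1 + ρ_c/(ρ_m − ρ_c)) = Δ, i.e. h = Δ (ρ_m − ρ_c)/ρ_m.
h = 38.23 km × 0.4/3.27 = 4.68 km.

4.68 km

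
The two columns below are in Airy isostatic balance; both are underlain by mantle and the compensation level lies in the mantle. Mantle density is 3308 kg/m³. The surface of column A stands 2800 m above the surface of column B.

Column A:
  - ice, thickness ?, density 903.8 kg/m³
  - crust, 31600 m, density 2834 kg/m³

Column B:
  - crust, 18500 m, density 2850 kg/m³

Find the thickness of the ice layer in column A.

Take the compensation level at the base of the deeper column (depth z_c below the surface of column A) and equate Σ ρ_i t_i down to z_c; mantle fills any gap and the z_c terms cancel.
Column A: x×903.8 + 31600×2834 + (z_c − 31600 − x)×3308
Column B: 2800×0 + 18500×2850 + (z_c − 2800 − 18500)×3308
The z_c×3308 term appears on both sides and cancels. Collect the known terms of each column as K = Σ(ρt)_known − 3308 × (depth of known layers): K_A = 89554400 − 3308×31600 = −14978400; K_B = 52725000 − 3308×(2800 + 18500) = −17735400.
Balance: K_A − x×(3308 − 903.8) = K_B, so x = (K_A − K_B)/(3308 − 903.8) = 2757000/2404.2 = 1150 m.

1150 m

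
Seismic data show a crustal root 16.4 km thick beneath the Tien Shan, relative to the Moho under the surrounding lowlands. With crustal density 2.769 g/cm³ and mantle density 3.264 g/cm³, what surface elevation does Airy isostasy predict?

2.93 km

Balancing pressure at the compensation depth: ρ_c h = (ρ_m − ρ_c) r.
h = r (ρ_m − ρ_c) / ρ_c = 16.4 km × (3.264 − 2.769) / 2.769 = 2.93 km.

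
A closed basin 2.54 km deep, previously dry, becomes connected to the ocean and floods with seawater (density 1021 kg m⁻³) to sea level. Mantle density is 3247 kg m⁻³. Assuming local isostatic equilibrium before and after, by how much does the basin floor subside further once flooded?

After flooding the water column is d + s deep. Its weight must equal the weight of mantle displaced by the extra subsidence s: (d + s) ρ_w = s ρ_m.
s = d ρ_w / (ρ_m − ρ_w) = 2.54 km × 1021/(3247 − 1021) = 1.17 km.

1.17 km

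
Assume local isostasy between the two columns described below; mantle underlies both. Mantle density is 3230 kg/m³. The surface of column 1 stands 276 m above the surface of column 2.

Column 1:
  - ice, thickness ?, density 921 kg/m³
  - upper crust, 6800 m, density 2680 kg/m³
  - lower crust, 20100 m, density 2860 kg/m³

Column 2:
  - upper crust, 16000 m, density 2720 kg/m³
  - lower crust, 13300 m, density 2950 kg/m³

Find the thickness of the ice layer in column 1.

692 m

Take the compensation level at the base of the deeper column (depth z_c below the surface of column 1) and equate Σ ρ_i t_i down to z_c; mantle fills any gap and the z_c terms cancel.
Column 1: x×921 + 6800×2680 + 20100×2860 + (z_c − 26900 − x)×3230
Column 2: 276×0 + 16000×2720 + 13300×2950 + (z_c − 276 − 29300)×3230
The z_c×3230 term appears on both sides and cancels. Collect the known terms of each column as K = Σ(ρt)_known − 3230 × (depth of known layers): K_1 = 75710000 − 3230×26900 = −11177000; K_2 = 82755000 − 3230×(276 + 29300) = −12775480.
Balance: K_1 − x×(3230 − 921) = K_2, so x = (K_1 − K_2)/(3230 − 921) = 1598480/2309 = 692 m.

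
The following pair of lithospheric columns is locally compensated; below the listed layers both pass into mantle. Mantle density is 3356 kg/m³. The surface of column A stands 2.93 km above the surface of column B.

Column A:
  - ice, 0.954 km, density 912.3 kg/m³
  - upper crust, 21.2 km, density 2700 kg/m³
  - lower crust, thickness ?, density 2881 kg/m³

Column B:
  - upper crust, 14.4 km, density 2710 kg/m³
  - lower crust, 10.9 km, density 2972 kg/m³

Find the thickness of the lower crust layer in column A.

14.9 km

Take the compensation level at the base of the deeper column (depth z_c below the surface of column A) and equate Σ ρ_i t_i down to z_c; mantle fills any gap and the z_c terms cancel.
Column A: 0.954×912.3 + 21.2×2700 + x×2881 + (z_c − 22.154 − x)×3356
Column B: 2.93×0 + 14.4×2710 + 10.9×2972 + (z_c − 2.93 − 25.3)×3356
The z_c×3356 term appears on both sides and cancels. Collect the known terms of each column as K = Σ(ρt)_known − 3356 × (depth of known layers): K_A = 58110.3342 − 3356×22.154 = −16238.4898; K_B = 71418.8 − 3356×(2.93 + 25.3) = −23321.08.
Balance: K_A − x×(3356 − 2881) = K_B, so x = (K_A − K_B)/(3356 − 2881) = 7082.59/475 = 14.9 km.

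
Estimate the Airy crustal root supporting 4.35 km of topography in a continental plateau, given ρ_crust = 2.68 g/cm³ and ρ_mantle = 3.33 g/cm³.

Isostatic balance requires: the weight of the topography is balanced by the buoyancy of the root, ρ_c h = (ρ_m − ρ_c) r.
r = h · ρ_c / (ρ_m − ρ_c) = 4.35 km × 2.68 / (3.33 − 2.68) = 17.9 km.

17.9 km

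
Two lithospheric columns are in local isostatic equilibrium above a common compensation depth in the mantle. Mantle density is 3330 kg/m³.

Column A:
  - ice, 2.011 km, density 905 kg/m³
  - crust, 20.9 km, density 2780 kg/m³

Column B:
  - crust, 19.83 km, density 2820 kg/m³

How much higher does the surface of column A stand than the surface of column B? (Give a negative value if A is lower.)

1.88 km

For any compensation level in the mantle, the mantle terms cancel and isostasy reduces to e = (Σt_A − Σt_B) − (Σ(ρt)_A − Σ(ρt)_B) / ρ_m.
Σt_A = 22.911 km; Σt_B = 19.83 km; Σ(ρt)_A = 59921.955; Σ(ρt)_B = 55920.6 (in km·kg/m³).
e = (22.911 − 19.83) − (59921.955 − 55920.6) / 3330 = 1.88 km.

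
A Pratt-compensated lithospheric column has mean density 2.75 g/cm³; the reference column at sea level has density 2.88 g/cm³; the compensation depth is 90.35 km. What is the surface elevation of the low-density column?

ρ_ref D = ρ (D + h) → h = D (ρ_ref − ρ)/ρ.
h = 90.35 km × (2.88 − 2.75)/2.75 = 4.27 km.

4.27 km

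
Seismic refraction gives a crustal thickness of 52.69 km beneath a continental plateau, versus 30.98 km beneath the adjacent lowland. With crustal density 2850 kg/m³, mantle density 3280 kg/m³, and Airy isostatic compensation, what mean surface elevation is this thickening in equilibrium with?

Excess crust Δ = 52.69 km − 30.98 km = 21.71 km, split between elevation h and root r with h + r = Δ.
Airy balance ρ_c h = (ρ_m − ρ_c) r gives r = h ρ_c/(ρ_m − ρ_c), so h (1 + ρ_c/(ρ_m − ρ_c)) = Δ, i.e. h = Δ (ρ_m − ρ_c)/ρ_m.
h = 21.71 km × 430/3280 = 2.85 km.

2.85 km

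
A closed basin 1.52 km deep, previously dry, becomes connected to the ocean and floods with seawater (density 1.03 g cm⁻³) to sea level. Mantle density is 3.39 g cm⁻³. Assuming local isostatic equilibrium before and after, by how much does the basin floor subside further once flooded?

0.663 km

After flooding the water column is d + s deep. Its weight must equal the weight of mantle displaced by the extra subsidence s: (d + s) ρ_w = s ρ_m.
s = d ρ_w / (ρ_m − ρ_w) = 1.52 km × 1.03/(3.39 − 1.03) = 0.663 km.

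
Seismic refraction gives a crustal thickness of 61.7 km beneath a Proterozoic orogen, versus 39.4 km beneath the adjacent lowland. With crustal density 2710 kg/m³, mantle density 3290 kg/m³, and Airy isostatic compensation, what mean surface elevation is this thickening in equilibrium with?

3.93 km

Excess crust Δ = 61.7 km − 39.4 km = 22.3 km, split between elevation h and root r with h + r = Δ.
Airy balance ρ_c h = (ρ_m − ρ_c) r gives r = h ρ_c/(ρ_m − ρ_c), so h (1 + ρ_c/(ρ_m − ρ_c)) = Δ, i.e. h = Δ (ρ_m − ρ_c)/ρ_m.
h = 22.3 km × 580/3290 = 3.93 km.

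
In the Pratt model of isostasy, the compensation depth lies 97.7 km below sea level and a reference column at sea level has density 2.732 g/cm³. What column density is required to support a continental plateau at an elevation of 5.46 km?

Pratt balance: ρ_ref D = ρ (D + h).
ρ = ρ_ref D/(D + h) = 2.732 × 97.7 km/(97.7 km + 5.46 km) = 2.59 g/cm³.

2.59 g/cm³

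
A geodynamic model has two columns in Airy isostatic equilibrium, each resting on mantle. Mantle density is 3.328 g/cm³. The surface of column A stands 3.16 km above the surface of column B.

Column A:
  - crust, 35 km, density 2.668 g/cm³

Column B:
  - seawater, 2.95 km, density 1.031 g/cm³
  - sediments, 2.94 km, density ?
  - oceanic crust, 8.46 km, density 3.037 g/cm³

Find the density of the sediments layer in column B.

Take the compensation level at the base of the deeper column (depth z_c below the surface of column A) and equate Σ ρ_i t_i down to z_c; mantle fills any gap and the z_c terms cancel.
Column A: 35×2.668 + (z_c − 35)×3.328
Column B: 3.16×0 + 2.95×1.031 + 2.94×ρ + 8.46×3.037 + (z_c − 3.16 − 14.35)×3.328
The z_c×3.328 term appears on both sides and cancels. Collect the known terms of each column as K = Σ(ρt)_known − 3.328 × (depth of known layers): K_A = 93.38 − 3.328×35 = −23.1; K_B = 28.73447 − 3.328×(3.16 + 14.35) = −29.53881.
Balance: K_A = K_B + 2.94×ρ, so ρ = (K_A − K_B)/2.94 = 6.43881/2.94 = 2.19 g/cm³.

2.19 g/cm³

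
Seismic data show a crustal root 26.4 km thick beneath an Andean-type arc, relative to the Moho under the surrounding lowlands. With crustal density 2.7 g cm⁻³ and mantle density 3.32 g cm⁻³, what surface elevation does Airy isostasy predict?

6.06 km

For local isostatic compensation: ρ_c h = (ρ_m − ρ_c) r.
h = r (ρ_m − ρ_c) / ρ_c = 26.4 km × (3.32 − 2.7) / 2.7 = 6.06 km.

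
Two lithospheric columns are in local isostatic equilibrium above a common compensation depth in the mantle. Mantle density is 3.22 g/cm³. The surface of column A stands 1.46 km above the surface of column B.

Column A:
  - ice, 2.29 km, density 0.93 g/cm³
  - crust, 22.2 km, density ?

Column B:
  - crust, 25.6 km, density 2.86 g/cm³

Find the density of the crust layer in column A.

Take the compensation level at the base of the deeper column (depth z_c below the surface of column A) and equate Σ ρ_i t_i down to z_c; mantle fills any gap and the z_c terms cancel.
Column A: 2.29×0.93 + 22.2×ρ + (z_c − 24.49)×3.22
Column B: 1.46×0 + 25.6×2.86 + (z_c − 1.46 − 25.6)×3.22
The z_c×3.22 term appears on both sides and cancels. Collect the known terms of each column as K = Σ(ρt)_known − 3.22 × (depth of known layers): K_A = 2.1297 − 3.22×24.49 = −76.7281; K_B = 73.216 − 3.22×(1.46 + 25.6) = −13.9172.
Balance: K_A + 22.2×ρ = K_B, so ρ = (K_B − K_A)/22.2 = 62.8109/22.2 = 2.83 g/cm³.

2.83 g/cm³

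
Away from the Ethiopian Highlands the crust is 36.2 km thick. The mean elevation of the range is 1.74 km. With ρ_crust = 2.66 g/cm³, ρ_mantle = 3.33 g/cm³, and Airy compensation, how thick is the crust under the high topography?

Root depth r = h ρ_c / (ρ_m − ρ_c) = 1.74 km × 2.66 / 0.67 = 6.908 km.
Total thickness = T + h + r = 36.2 km + 1.74 km + 6.908 km = 44.8 km.

44.8 km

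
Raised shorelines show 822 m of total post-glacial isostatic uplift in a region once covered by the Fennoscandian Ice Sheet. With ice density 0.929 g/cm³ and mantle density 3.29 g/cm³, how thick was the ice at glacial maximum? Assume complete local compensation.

2910 m

u = t ρ_ice/ρ_m → t = u ρ_m/ρ_ice = 822 m × 3.29/0.929 = 2910 m.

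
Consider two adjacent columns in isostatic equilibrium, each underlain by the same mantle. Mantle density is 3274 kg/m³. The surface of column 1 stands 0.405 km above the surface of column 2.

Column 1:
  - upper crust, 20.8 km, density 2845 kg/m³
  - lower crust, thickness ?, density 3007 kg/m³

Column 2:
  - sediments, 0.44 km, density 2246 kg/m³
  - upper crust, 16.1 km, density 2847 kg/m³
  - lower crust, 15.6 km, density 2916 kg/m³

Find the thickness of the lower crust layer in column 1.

19.9 km

Take the compensation level at the base of the deeper column (depth z_c below the surface of column 1) and equate Σ ρ_i t_i down to z_c; mantle fills any gap and the z_c terms cancel.
Column 1: 20.8×2845 + x×3007 + (z_c − 20.8 − x)×3274
Column 2: 0.405×0 + 0.44×2246 + 16.1×2847 + 15.6×2916 + (z_c − 0.405 − 32.14)×3274
The z_c×3274 term appears on both sides and cancels. Collect the known terms of each column as K = Σ(ρt)_known − 3274 × (depth of known layers): K_1 = 59176 − 3274×20.8 = −8923.2; K_2 = 92314.54 − 3274×(0.405 + 32.14) = −14237.79.
Balance: K_1 − x×(3274 − 3007) = K_2, so x = (K_1 − K_2)/(3274 − 3007) = 5314.59/267 = 19.9 km.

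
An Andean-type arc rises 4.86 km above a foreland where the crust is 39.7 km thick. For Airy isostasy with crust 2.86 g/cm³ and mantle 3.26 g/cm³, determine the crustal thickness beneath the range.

Root depth r = h ρ_c / (ρ_m − ρ_c) = 4.86 km × 2.86 / 0.4 = 34.75 km.
Total thickness = T + h + r = 39.7 km + 4.86 km + 34.75 km = 79.3 km.

79.3 km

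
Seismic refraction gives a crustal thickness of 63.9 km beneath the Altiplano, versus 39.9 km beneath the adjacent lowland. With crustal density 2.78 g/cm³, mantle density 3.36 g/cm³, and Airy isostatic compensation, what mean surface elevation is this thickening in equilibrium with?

Excess crust Δ = 63.9 km − 39.9 km = 24 km, split between elevation h and root r with h + r = Δ.
Airy balance ρ_c h = (ρ_m − ρ_c) r gives r = h ρ_c/(ρ_m − ρ_c), so h (1 + ρ_c/(ρ_m − ρ_c)) = Δ, i.e. h = Δ (ρ_m − ρ_c)/ρ_m.
h = 24 km × 0.58/3.36 = 4.14 km.

4.14 km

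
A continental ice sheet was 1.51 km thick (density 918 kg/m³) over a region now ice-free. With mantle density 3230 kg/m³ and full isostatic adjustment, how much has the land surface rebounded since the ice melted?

0.429 km

Removing the load lets mantle flow back in; uplift u satisfies ρ_ice t = ρ_m u.
u = t ρ_ice/ρ_m = 1.51 km × 918/3230 = 0.429 km.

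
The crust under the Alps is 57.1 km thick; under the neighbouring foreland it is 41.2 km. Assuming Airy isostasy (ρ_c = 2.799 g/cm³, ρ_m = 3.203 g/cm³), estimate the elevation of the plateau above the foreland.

2.01 km

Excess crust Δ = 57.1 km − 41.2 km = 15.9 km, split between elevation h and root r with h + r = Δ.
Airy balance ρ_c h = (ρ_m − ρ_c) r gives r = h ρ_c/(ρ_m − ρ_c), so h (1 + ρ_c/(ρ_m − ρ_c)) = Δ, i.e. h = Δ (ρ_m − ρ_c)/ρ_m.
h = 15.9 km × 0.404/3.203 = 2.01 km.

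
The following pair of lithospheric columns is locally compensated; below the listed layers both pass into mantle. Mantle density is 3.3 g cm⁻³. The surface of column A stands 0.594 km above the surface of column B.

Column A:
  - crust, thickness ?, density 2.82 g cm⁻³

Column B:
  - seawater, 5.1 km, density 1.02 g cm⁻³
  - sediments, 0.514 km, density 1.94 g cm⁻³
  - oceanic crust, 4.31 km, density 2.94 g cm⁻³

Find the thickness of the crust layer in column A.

Take the compensation level at the base of the deeper column (depth z_c below the surface of column A) and equate Σ ρ_i t_i down to z_c; mantle fills any gap and the z_c terms cancel.
Column A: x×2.82 + (z_c − 0 − x)×3.3
Column B: 0.594×0 + 5.1×1.02 + 0.514×1.94 + 4.31×2.94 + (z_c − 0.594 − 9.924)×3.3
The z_c×3.3 term appears on both sides and cancels. Collect the known terms of each column as K = Σ(ρt)_known − 3.3 × (depth of known layers): K_A = 0 − 3.3×0 = 0; K_B = 18.87056 − 3.3×(0.594 + 9.924) = −15.83884.
Balance: K_A − x×(3.3 − 2.82) = K_B, so x = (K_A − K_B)/(3.3 − 2.82) = 15.8388/0.48 = 33 km.

33 km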